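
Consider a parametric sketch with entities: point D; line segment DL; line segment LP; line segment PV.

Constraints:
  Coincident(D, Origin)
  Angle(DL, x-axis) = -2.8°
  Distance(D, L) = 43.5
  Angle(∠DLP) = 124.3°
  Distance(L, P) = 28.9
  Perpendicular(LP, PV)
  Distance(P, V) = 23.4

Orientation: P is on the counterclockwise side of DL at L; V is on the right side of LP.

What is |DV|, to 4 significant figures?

79.84

D is at the origin; DL runs at -2.8° with length 43.5, so L = 43.5·(cos -2.8°, sin -2.8°) = (43.45, -2.125). ∠DLP = 124.3°, so LP runs at -2.8° + (180° − 124.3°) = 52.90° from the x-axis; with |LP| = 28.9, P = L + 28.9·(cos 52.90°, sin 52.90°) = (60.88, 20.93). The perpendicularity gives PV at right angles to LP; with |PV| = 23.4 on the right of LP, V = P + 23.4·(0.7976, -0.6032) = (79.54, 6.810). Then |DV| = |V − D| = 79.84.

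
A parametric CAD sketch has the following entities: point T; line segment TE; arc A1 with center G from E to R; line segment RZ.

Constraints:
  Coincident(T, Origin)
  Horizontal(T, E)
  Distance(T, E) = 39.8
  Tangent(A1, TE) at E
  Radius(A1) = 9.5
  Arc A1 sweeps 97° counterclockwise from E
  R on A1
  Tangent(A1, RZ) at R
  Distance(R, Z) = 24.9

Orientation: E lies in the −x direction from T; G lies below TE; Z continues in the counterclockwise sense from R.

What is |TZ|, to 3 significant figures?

58.2

T is at the origin; TE is horizontal with |TE| = 39.8 and E on the −x side, so E = (-39.8, 0.00). Tangency of A1 to TE means the radius GE is perpendicular to TE, so G = E + (0, -9.5) = (-39.8, -9.50). On A1, E sits at bearing 90° from G; a 97° counterclockwise sweep puts R at bearing 187°, so R = G + 9.5·(cos 187°, sin 187°) = (-49.2, -10.7). A1 meets RZ tangentially, so GR is at right angles to RZ, so RZ runs along (−sin 187°, cos 187°); with |RZ| = 24.9, Z = (-46.2, -35.4). Then |TZ| = |Z − T| = 58.2.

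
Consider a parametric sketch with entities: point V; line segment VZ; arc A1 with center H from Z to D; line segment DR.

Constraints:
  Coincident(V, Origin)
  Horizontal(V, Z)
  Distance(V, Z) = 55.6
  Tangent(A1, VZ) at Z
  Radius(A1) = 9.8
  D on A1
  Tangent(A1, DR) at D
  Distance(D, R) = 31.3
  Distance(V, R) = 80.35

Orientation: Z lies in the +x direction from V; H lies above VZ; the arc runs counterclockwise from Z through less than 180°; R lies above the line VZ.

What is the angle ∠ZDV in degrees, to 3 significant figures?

33.3°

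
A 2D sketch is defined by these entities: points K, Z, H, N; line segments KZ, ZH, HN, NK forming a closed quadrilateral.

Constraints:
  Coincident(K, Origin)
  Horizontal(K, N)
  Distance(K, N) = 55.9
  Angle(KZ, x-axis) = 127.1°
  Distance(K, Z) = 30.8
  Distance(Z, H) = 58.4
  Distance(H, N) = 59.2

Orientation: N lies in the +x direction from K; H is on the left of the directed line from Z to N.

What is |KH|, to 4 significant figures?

62.74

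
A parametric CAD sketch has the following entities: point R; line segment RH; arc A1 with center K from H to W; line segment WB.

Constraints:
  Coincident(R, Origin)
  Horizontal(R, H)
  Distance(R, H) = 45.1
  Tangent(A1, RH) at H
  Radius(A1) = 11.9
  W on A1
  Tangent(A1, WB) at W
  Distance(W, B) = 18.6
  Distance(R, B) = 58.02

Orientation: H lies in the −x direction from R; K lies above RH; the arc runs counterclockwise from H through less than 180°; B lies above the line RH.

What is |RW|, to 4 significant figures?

40.53

R is at the origin; R and H share the same y with |RH| = 45.1 and H on the −x side, so H = (-45.10, 0.000). Since A1 is tangent to RH there, KH ⟂ RH, so K = H + (0, 11.9) = (-45.10, 11.90). Since KW ⟂ WB (tangency), |KB| = √(11.9² + 18.6²) = 22.08 regardless of where W sits on A1. So B lies on both circle(R, 58.02) and circle(K, 22.08); the above-RH intersection is B = (-47.09, 33.89). W is the foot of the tangent from B: W = (-35.70, 19.19).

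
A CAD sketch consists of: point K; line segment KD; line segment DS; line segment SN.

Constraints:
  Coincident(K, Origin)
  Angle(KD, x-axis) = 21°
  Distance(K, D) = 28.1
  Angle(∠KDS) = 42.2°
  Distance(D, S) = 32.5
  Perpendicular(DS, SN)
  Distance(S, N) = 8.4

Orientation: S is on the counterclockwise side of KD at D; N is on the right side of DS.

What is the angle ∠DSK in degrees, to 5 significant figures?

58.243°

K is at the origin; KD runs at 21.0° with length 28.1, so D = 28.1·(cos 21.0°, sin 21.0°) = (26.234, 10.070). ∠KDS = 42.2°, so DS runs at 21.0° + (180° − 42.2°) = 158.80° from the x-axis; with |DS| = 32.5, S = D + 32.5·(cos 158.80°, sin 158.80°) = (-4.0669, 21.823). Then cos ∠DSK = SD·SK / (|SD||SK|), giving 58.243°.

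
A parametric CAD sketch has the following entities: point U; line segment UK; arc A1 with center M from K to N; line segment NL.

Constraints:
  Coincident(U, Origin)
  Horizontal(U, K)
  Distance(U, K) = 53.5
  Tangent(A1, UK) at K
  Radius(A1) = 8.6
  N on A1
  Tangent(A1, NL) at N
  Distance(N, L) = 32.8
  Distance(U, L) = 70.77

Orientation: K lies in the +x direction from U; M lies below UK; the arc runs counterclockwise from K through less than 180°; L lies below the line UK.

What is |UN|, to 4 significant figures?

46.87

Checks: |MN| = 8.600 ✓; ∠(MN, NL) = 90.00° ✓; |NL| = 32.80 ✓; |UL| = 70.77 ✓.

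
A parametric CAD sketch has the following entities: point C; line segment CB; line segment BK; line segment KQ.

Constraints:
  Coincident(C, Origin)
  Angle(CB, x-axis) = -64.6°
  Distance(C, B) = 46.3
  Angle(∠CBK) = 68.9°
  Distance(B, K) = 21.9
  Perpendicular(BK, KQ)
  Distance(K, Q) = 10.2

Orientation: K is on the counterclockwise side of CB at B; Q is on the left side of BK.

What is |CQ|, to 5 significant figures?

33.408

C is at the origin; CB runs at -64.6° with length 46.3, so B = 46.3·(cos -64.6°, sin -64.6°) = (19.860, -41.824). ∠CBK = 68.9°, so BK runs at -64.6° + (180° − 68.9°) = 46.500° from the x-axis; with |BK| = 21.9, K = B + 21.9·(cos 46.500°, sin 46.500°) = (34.935, -25.939). BK ⟂ KQ; with |KQ| = 10.2 on the left of BK, Q = K + 10.2·(-0.72537, 0.68835) = (27.536, -18.918). Then |CQ| = |Q − C| = 33.408.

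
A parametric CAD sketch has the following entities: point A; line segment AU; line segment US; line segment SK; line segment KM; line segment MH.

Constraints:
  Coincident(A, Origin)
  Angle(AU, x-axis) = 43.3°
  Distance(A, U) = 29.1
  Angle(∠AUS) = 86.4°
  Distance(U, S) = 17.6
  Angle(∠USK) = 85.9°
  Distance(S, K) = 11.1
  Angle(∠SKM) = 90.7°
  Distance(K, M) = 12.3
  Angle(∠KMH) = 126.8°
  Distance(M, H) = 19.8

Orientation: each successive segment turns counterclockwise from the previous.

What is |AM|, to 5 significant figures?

18.894

A is at the origin; AU runs at 43.3° with length 29.1, so U = (21.178, 19.957). ∠AUS = 86.4° gives US at 136.90° from the x-axis; with |US| = 17.6, S = (8.3273, 31.983). ∠USK = 85.9° gives SK at -129.00° from the x-axis; with |SK| = 11.1, K = (1.3419, 23.357). ∠SKM = 90.7° gives KM at -39.700° from the x-axis; with |KM| = 12.3, M = (10.805, 15.500). Then |AM| = |M − A| = 18.894.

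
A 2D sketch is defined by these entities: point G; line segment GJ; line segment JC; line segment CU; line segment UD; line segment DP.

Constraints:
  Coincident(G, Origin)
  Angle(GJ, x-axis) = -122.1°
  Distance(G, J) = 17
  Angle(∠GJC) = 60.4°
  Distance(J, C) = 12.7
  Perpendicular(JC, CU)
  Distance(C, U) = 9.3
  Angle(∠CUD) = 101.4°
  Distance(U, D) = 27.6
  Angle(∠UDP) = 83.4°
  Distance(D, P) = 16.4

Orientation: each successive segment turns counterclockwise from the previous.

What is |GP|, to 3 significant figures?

29.2

∠CUD = 101.4° gives UD at 166° from the x-axis; with |UD| = 27.6, D = (-22.7, 0.966). ∠UDP = 83.4° gives DP at -97.3° from the x-axis; with |DP| = 16.4, P = (-24.8, -15.3). Then |GP| = |P − G| = 29.2.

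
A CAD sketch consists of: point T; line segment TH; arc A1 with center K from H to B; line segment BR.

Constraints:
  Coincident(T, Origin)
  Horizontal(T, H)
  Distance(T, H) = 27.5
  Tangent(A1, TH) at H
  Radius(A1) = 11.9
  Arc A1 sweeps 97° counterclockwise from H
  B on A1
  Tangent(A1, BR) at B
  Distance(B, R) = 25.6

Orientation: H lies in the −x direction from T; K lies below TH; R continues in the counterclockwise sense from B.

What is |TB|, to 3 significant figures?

41.5

T is at the origin; TH is horizontal with |TH| = 27.5 and H on the −x side, so H = (-27.5, 0.00). Since A1 is tangent to TH there, KH ⟂ TH, so K = H + (0, -11.9) = (-27.5, -11.9). On A1, H sits at bearing 90° from K; a 97° counterclockwise sweep puts B at bearing 187°, so B = K + 11.9·(cos 187°, sin 187°) = (-39.3, -13.4). Then |TB| = |B − T| = 41.5.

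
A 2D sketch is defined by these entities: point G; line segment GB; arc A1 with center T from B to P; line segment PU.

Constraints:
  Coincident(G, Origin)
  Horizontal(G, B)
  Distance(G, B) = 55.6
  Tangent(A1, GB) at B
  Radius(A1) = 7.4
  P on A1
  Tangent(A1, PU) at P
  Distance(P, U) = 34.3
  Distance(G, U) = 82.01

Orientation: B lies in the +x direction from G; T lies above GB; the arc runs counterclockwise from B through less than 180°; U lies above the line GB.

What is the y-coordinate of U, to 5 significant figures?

38.077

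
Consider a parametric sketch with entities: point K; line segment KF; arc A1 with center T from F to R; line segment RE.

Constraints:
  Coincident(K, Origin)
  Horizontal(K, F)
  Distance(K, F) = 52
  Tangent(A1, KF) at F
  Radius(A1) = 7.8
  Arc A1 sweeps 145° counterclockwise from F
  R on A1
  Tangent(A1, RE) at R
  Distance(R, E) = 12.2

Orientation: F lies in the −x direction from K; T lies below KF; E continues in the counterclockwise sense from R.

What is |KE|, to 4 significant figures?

51.08

K is at the origin; KF is horizontal with |KF| = 52.0 and F on the −x side, so F = (-52.00, 0.000). Tangency of A1 to KF means the radius TF is perpendicular to KF, so T = F + (0, -7.8) = (-52.00, -7.800). On A1, F sits at bearing 90° from T; a 145° counterclockwise sweep puts R at bearing 235°, so R = T + 7.8·(cos 235°, sin 235°) = (-56.47, -14.19). A1 meets RE tangentially, so TR is at right angles to RE, so RE runs along (−sin 235°, cos 235°); with |RE| = 12.2, E = (-46.48, -21.19). Then |KE| = |E − K| = 51.08.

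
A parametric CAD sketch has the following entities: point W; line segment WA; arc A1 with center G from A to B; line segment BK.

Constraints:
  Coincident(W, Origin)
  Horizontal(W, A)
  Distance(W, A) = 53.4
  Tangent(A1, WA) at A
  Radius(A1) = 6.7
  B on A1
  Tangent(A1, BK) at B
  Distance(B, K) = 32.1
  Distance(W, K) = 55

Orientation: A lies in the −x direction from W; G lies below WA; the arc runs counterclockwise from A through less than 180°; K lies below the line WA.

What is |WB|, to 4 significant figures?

59.85

W is at the origin; WA is horizontal with |WA| = 53.4 and A on the −x side, so A = (-53.40, 0.000). The tangent condition forces GA to be normal to WA, so G = A + (0, -6.7) = (-53.40, -6.700). Since GB ⟂ BK (tangency), |GK| = √(6.7² + 32.1²) = 32.79 regardless of where B sits on A1. So K lies on both circle(W, 55.0) and circle(G, 32.79); the below-WA intersection is K = (-40.74, -36.95). B is the foot of the tangent from K: B = (-58.92, -10.49).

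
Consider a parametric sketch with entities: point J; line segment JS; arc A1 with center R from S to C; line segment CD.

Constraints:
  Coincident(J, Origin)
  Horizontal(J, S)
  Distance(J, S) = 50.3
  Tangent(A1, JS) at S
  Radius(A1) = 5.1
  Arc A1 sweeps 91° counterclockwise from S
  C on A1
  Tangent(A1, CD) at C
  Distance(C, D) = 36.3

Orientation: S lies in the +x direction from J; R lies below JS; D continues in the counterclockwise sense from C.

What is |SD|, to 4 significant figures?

41.72

J is at the origin; J and S share the same y with |JS| = 50.3 and S on the +x side, so S = (50.30, 0.000). The tangent condition forces RS to be normal to JS, so R = S + (0, -5.1) = (50.30, -5.100). On A1, S sits at bearing 90° from R; a 91° counterclockwise sweep puts C at bearing 181°, so C = R + 5.1·(cos 181°, sin 181°) = (45.20, -5.189). Tangency of A1 to CD means the radius RC is perpendicular to CD, so CD runs along (−sin 181°, cos 181°); with |CD| = 36.3, D = (45.83, -41.48). Then |SD| = |D − S| = 41.72.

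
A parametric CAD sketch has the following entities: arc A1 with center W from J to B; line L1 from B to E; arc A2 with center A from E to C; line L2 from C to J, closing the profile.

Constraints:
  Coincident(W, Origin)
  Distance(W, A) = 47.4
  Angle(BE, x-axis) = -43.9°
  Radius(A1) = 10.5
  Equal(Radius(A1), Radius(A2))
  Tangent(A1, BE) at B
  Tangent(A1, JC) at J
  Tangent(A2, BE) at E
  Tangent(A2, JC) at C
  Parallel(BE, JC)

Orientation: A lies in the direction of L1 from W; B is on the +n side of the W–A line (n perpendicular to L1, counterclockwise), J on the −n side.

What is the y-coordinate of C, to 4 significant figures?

-40.43

The slot axis is L1's direction at -43.9°, so u = (cos -43.9°, sin -43.9°) = (0.7206, -0.6934) and n = (−sin -43.9°, cos -43.9°) = (0.6934, 0.7206). W is at the origin and A lies 47.4 along u from W, so A = 47.4·u = (34.15, -32.87). Tangency of A1 to both parallel lines with radius 10.5 puts B and J at W ± 10.5·n: B = (7.281, 7.566), J = (-7.281, -7.566). Equal radii place E and C the same way about A: E = A + 10.5·n = (41.43, -25.30), C = A − 10.5·n = (26.87, -40.43). So C.y = -40.43.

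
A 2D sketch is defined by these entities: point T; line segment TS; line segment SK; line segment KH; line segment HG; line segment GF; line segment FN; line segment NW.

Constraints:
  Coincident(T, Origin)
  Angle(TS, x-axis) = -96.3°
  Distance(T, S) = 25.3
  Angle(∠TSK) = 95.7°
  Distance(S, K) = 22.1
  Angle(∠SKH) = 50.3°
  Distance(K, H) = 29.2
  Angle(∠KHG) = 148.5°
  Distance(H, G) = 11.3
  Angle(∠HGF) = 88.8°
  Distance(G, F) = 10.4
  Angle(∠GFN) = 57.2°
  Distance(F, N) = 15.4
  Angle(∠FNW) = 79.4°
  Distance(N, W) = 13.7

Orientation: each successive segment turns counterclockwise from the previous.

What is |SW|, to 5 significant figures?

32.601

∠GFN = 57.2° gives FN at 3.2000° from the x-axis; with |FN| = 15.4, N = (5.8001, -6.2856). ∠FNW = 79.4° gives NW at 103.80° from the x-axis; with |NW| = 13.7, W = (2.5322, 7.0190). Then |SW| = |W − S| = 32.601.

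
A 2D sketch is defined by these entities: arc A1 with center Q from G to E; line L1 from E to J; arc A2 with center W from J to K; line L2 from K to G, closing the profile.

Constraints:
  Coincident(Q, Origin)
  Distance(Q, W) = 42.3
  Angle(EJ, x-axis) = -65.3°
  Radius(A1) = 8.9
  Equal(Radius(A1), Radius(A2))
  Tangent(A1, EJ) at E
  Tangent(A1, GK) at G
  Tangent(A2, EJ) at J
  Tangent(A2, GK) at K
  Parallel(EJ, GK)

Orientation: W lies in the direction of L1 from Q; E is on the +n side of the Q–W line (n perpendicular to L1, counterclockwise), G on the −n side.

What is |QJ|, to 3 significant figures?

43.2

Tangency of A1 to both parallel lines with radius 8.9 puts E and G at Q ± 8.9·n: E = (8.09, 3.72), G = (-8.09, -3.72). Equal radii place J and K the same way about W: J = W + 8.9·n = (25.8, -34.7), K = W − 8.9·n = (9.59, -42.1). Then |QJ| = |J − Q| = 43.2.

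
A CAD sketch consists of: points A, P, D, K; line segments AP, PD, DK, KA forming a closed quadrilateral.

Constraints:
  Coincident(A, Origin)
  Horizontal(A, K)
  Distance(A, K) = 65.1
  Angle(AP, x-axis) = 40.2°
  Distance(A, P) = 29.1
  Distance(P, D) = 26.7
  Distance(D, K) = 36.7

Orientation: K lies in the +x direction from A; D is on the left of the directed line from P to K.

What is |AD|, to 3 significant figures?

55.5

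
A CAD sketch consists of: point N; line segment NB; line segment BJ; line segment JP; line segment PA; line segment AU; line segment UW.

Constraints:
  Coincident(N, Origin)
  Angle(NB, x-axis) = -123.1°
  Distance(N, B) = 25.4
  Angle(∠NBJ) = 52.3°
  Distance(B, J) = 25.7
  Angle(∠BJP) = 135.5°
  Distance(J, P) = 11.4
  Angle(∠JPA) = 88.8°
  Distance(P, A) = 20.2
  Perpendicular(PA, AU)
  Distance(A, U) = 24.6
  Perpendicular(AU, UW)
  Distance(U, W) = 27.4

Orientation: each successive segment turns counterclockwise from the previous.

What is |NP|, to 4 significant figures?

21.94

N is at the origin; NB runs at -123.1° with length 25.4, so B = (-13.87, -21.28). ∠NBJ = 52.3° gives BJ at 4.600° from the x-axis; with |BJ| = 25.7, J = (11.75, -19.22). ∠BJP = 135.5° gives JP at 49.10° from the x-axis; with |JP| = 11.4, P = (19.21, -10.60). Then |NP| = |P − N| = 21.94.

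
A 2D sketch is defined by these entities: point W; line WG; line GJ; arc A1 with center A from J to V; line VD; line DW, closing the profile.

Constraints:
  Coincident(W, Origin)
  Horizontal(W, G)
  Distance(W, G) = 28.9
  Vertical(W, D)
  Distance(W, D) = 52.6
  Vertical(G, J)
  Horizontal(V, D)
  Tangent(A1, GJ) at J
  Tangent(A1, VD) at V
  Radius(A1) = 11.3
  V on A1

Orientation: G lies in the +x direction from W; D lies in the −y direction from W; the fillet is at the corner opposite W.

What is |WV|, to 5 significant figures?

55.466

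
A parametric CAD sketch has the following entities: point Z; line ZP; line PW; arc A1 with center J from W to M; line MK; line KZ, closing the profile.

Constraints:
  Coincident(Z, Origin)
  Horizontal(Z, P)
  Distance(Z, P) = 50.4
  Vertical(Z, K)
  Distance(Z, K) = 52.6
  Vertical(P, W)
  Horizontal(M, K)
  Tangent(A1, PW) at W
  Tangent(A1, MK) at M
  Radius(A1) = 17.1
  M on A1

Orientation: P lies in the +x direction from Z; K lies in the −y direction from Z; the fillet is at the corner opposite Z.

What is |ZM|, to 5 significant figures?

62.255

The virtual corner opposite Z is at (50.400, -52.600). A1 meets PW tangentially, so JW is at right angles to PW and tangency of A1 to MK means the radius JM is perpendicular to MK, with radius 17.1, so the center J sits 17.1 in from both sides at J = (33.300, -35.500). That places the tangent points at W = (50.400, -35.500) on PW and M = (33.300, -52.600) on MK. Then |ZM| = |M − Z| = 62.255.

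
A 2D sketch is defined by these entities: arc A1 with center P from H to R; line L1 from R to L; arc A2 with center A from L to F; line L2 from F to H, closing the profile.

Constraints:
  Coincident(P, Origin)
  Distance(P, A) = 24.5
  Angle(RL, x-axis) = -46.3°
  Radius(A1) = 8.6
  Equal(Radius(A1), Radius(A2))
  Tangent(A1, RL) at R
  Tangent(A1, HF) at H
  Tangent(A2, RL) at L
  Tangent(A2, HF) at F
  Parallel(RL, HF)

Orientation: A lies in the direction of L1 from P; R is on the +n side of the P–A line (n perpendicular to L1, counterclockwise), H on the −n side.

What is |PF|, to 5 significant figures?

25.966

Tangency of A1 to both parallel lines with radius 8.6 puts R and H at P ± 8.6·n: R = (6.2175, 5.9416), H = (-6.2175, -5.9416). Equal radii place L and F the same way about A: L = A + 8.6·n = (23.144, -11.771), F = A − 8.6·n = (10.709, -23.654). Then |PF| = |F − P| = 25.966.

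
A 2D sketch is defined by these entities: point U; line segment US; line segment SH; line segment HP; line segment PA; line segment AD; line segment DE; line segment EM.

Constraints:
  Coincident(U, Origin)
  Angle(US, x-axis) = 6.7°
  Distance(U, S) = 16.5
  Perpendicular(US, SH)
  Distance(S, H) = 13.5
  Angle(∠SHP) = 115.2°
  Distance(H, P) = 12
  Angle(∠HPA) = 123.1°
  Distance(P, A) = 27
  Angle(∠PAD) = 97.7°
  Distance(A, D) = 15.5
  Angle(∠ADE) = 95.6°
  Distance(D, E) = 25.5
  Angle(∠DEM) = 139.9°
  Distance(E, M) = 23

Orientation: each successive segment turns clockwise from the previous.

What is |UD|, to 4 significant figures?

14.71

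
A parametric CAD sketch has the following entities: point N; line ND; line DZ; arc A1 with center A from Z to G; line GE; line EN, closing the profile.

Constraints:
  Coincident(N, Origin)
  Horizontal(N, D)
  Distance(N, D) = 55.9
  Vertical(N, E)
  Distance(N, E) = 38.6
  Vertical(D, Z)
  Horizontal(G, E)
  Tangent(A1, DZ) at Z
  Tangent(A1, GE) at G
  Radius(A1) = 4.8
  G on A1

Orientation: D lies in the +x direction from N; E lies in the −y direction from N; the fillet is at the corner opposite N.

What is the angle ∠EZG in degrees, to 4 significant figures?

40.09°

N is at the origin; N and D share the same y with |ND| = 55.9 and D on the +x side, so D = (55.90, 0.000). N and E share the same x with |NE| = 38.6 and E on the −y side, so E = (0.000, -38.60). The virtual corner opposite N is at (55.90, -38.60). A1 meets DZ tangentially, so AZ is at right angles to DZ and A1 meets GE tangentially, so AG is at right angles to GE, with radius 4.8, so the center A sits 4.8 in from both sides at A = (51.10, -33.80). That places the tangent points at Z = (55.90, -33.80) on DZ and G = (51.10, -38.60) on GE. Then cos ∠EZG = ZE·ZG / (|ZE||ZG|), giving 40.09°.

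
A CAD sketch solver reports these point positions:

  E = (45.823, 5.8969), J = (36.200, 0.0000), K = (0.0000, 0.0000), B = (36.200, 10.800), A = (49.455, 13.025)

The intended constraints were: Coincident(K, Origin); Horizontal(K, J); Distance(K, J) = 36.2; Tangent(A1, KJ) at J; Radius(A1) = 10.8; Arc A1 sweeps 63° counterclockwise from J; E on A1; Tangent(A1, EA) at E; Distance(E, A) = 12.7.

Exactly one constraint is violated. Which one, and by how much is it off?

Distance(E, A) = 12.7 — off by 4.70.

K = (0.00, 0.00) ✓; K.y = 0.00, J.y = 0.00 ✓; |KJ| = 36.20 ✓; ∠(BJ, JK) = 90.00° ✓; |BJ| = 10.80 ✓; bearing(B→E) − bearing(B→J) = 63.00° ✓; |BE| = 10.80 ✓; ∠(BE, EA) = 90.00° ✓; |EA| = 8.000 ✗.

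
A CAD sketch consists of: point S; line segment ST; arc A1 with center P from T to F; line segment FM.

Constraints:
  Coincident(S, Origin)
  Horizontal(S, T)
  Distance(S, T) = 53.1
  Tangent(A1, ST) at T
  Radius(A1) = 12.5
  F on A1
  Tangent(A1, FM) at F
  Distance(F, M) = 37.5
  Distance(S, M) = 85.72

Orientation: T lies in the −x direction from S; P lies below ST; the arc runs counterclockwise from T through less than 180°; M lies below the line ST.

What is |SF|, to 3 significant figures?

66.3

S is at the origin; ST is horizontal with |ST| = 53.1 and T on the −x side, so T = (-53.1, 0.00). Tangency of A1 to ST means the radius PT is perpendicular to ST, so P = T + (0, -12.5) = (-53.1, -12.5). Since PF ⟂ FM (tangency), |PM| = √(12.5² + 37.5²) = 39.5 regardless of where F sits on A1. So M lies on both circle(S, 85.72) and circle(P, 39.5); the below-ST intersection is M = (-71.3, -47.6). F is the foot of the tangent from M: F = (-65.4, -10.6).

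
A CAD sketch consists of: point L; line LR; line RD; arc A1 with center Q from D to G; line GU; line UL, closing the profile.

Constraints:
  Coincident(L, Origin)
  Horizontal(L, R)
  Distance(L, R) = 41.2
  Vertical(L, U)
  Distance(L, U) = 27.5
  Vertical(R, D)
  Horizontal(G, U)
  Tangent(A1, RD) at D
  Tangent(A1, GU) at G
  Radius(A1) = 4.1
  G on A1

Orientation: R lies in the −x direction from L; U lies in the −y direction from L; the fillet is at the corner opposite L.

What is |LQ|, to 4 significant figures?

43.86

L is at the origin; L and R share the same y with |LR| = 41.2 and R on the −x side, so R = (-41.20, 0.000). LU is vertical with |LU| = 27.5 and U on the −y side, so U = (0.000, -27.50). The virtual corner opposite L is at (-41.20, -27.50). A1 meets RD tangentially, so QD is at right angles to RD and since A1 is tangent to GU there, QG ⟂ GU, with radius 4.1, so the center Q sits 4.1 in from both sides at Q = (-37.10, -23.40). Then |LQ| = |Q − L| = 43.86.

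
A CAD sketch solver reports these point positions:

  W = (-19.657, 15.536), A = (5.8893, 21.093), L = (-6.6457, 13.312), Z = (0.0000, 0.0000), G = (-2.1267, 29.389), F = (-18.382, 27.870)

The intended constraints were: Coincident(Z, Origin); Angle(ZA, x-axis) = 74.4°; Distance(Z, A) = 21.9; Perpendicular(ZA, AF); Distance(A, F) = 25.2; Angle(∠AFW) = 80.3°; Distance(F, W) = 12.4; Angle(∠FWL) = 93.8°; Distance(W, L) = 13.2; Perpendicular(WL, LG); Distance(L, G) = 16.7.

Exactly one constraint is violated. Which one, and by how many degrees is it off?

Perpendicular(WL, LG) — off by 6.00°.

Z = (0.00, 0.00) ✓; ZA at 74.40° ✓; |ZA| = 21.90 ✓; ∠(ZA, AF) = 90.00° ✓; |AF| = 25.20 ✓; ∠AFW = 80.30° ✓; |FW| = 12.40 ✓; ∠FWL = 93.80° ✓; |WL| = 13.20 ✓; ∠(WL, LG) = 84.00° ✗; |LG| = 16.70 ✓.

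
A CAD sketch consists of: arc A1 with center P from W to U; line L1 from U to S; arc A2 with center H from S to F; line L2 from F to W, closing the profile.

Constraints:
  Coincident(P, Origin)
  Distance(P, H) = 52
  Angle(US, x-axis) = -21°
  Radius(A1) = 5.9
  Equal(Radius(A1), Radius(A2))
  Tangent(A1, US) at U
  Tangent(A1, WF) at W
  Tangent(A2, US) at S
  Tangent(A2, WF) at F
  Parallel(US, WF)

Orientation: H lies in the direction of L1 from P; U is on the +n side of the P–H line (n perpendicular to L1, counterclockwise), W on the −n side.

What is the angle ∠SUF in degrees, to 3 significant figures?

12.8°

The slot axis is L1's direction at -21.0°, so u = (cos -21.0°, sin -21.0°) = (0.934, -0.358) and n = (−sin -21.0°, cos -21.0°) = (0.358, 0.934). P is at the origin and H lies 52.0 along u from P, so H = 52.0·u = (48.5, -18.6). Tangency of A1 to both parallel lines with radius 5.9 puts U and W at P ± 5.9·n: U = (2.11, 5.51), W = (-2.11, -5.51). Equal radii place S and F the same way about H: S = H + 5.9·n = (50.7, -13.1), F = H − 5.9·n = (46.4, -24.1). Then cos ∠SUF = US·UF / (|US||UF|), giving 12.8°.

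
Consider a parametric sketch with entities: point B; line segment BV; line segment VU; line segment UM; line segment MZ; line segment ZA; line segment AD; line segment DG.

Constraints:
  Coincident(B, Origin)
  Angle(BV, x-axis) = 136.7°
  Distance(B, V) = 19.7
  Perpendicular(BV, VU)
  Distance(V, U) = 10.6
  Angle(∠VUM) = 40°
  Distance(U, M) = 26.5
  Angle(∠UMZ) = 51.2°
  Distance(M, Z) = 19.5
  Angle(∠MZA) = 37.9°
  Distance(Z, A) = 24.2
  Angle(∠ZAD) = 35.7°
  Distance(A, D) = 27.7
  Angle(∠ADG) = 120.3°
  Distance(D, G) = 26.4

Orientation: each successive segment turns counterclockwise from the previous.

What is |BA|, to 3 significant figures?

6.16

∠UMZ = 51.2° gives MZ at 136° from the x-axis; with |MZ| = 19.5, Z = (-9.20, 22.6). ∠MZA = 37.9° gives ZA at -82.4° from the x-axis; with |ZA| = 24.2, A = (-6.00, -1.43). Then |BA| = |A − B| = 6.16.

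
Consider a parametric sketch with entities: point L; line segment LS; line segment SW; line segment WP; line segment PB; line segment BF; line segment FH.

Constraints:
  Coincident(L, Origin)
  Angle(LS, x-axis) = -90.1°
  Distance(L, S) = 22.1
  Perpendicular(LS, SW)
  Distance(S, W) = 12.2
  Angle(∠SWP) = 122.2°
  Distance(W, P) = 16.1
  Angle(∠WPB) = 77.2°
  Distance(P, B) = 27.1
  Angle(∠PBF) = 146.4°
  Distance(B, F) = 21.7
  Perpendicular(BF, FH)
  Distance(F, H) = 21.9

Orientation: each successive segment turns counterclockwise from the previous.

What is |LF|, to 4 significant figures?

26.26

L is at the origin; LS runs at -90.1° with length 22.1, so S = (-0.03857, -22.10). LS ⟂ SW, so SW runs at -0.1000°; with |SW| = 12.2, W = (12.16, -22.12). ∠SWP = 122.2° gives WP at 57.70° from the x-axis; with |WP| = 16.1, P = (20.76, -8.513). ∠WPB = 77.2° gives PB at 160.5° from the x-axis; with |PB| = 27.1, B = (-4.781, 0.5336). ∠PBF = 146.4° gives BF at -165.9° from the x-axis; with |BF| = 21.7, F = (-25.83, -4.753). Then |LF| = |F − L| = 26.26.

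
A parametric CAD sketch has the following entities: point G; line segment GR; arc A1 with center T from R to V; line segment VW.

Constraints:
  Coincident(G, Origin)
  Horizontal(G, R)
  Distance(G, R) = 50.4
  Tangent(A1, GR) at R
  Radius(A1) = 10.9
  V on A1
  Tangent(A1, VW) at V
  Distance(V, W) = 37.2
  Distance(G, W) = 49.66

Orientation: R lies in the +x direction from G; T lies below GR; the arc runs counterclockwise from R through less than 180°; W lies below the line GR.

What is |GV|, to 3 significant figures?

40.8

Checks: |TV| = 10.90 ✓; ∠(TV, VW) = 90.00° ✓; |VW| = 37.20 ✓; |GW| = 49.66 ✓.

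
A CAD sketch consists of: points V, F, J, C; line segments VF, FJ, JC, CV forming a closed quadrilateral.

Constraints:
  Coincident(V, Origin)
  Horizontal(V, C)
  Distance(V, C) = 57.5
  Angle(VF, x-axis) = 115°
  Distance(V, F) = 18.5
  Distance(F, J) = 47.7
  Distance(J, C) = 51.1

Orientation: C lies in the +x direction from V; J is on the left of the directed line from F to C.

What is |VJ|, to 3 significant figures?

54.0

V is at the origin; VC is horizontal with |VC| = 57.5 and C in +x, so C = (57.5, 0). VF runs at 115.0° with |VF| = 18.5, so F = (-7.82, 16.8). J is determined by |FJ| = 47.7 and |JC| = 51.1 together: it lies at the intersection of circle(F, 47.7) and circle(C, 51.1). With |FC| = 67.4, the foot of the radical line on FC is 31.2 from F and the perpendicular offset is √(47.7² − 31.2²) = 36.1. Taking the left-of-FC solution: J = (31.4, 43.9).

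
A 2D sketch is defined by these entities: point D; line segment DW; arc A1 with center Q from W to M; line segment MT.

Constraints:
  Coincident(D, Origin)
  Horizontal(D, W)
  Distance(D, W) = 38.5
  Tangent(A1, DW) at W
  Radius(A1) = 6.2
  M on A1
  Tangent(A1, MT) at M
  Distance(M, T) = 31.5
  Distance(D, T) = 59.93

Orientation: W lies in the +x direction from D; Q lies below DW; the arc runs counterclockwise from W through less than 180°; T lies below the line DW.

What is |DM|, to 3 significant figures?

34.2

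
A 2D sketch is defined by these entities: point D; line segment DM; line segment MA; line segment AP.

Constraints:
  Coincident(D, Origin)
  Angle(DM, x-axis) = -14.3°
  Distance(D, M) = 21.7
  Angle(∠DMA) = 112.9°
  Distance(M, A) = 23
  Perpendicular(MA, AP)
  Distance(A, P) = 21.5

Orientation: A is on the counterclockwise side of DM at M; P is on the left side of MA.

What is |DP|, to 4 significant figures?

31.48

∠DMA = 112.9°, so MA runs at -14.3° + (180° − 112.9°) = 52.80° from the x-axis; with |MA| = 23.0, A = M + 23.0·(cos 52.80°, sin 52.80°) = (34.93, 12.96). The perpendicularity gives AP at right angles to MA; with |AP| = 21.5 on the left of MA, P = A + 21.5·(-0.7965, 0.6046) = (17.81, 25.96). Then |DP| = |P − D| = 31.48.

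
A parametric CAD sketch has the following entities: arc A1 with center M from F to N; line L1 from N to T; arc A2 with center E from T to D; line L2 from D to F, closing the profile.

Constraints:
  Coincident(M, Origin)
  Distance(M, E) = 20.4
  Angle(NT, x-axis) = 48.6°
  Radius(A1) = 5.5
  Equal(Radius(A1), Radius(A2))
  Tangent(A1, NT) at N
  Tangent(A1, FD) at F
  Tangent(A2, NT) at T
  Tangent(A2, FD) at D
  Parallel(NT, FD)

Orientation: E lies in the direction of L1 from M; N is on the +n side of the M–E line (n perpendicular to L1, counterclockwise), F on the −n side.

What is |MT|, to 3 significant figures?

21.1

Tangency of A1 to both parallel lines with radius 5.5 puts N and F at M ± 5.5·n: N = (-4.13, 3.64), F = (4.13, -3.64). Equal radii place T and D the same way about E: T = E + 5.5·n = (9.37, 18.9), D = E − 5.5·n = (17.6, 11.7). Then |MT| = |T − M| = 21.1.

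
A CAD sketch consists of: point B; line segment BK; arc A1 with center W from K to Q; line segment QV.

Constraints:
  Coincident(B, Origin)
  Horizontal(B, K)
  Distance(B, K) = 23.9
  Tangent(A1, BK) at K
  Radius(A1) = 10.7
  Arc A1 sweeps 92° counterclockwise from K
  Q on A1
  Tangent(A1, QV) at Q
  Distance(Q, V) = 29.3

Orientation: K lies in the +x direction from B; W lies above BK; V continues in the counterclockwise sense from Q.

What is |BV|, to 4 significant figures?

52.49

B is at the origin; B and K share the same y with |BK| = 23.9 and K on the +x side, so K = (23.90, 0.000). Tangency of A1 to BK means the radius WK is perpendicular to BK, so W = K + (0, 10.7) = (23.90, 10.70). On A1, K sits at bearing -90° from W; a 92° counterclockwise sweep puts Q at bearing 2°, so Q = W + 10.7·(cos 2°, sin 2°) = (34.59, 11.07). A1 meets QV tangentially, so WQ is at right angles to QV, so QV runs along (−sin 2°, cos 2°); with |QV| = 29.3, V = (33.57, 40.36). Then |BV| = |V − B| = 52.49.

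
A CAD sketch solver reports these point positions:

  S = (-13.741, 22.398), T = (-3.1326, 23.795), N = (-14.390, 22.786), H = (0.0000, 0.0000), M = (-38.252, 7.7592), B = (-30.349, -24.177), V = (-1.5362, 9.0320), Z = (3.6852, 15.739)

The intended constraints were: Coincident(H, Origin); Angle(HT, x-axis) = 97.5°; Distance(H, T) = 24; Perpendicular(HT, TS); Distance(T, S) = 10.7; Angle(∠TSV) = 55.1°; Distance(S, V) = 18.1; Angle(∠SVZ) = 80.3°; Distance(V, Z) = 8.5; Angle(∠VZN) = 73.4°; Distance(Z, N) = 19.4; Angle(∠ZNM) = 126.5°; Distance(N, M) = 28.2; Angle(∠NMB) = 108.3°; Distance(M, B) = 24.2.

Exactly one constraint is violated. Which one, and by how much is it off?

Distance(M, B) = 24.2 — off by 8.70.

H = (0.00, 0.00) ✓; HT at 97.50° ✓; |HT| = 24.00 ✓; ∠(HT, TS) = 90.00° ✓; |TS| = 10.70 ✓; ∠TSV = 55.10° ✓; |SV| = 18.10 ✓; ∠SVZ = 80.30° ✓; |VZ| = 8.500 ✓; ∠VZN = 73.40° ✓; |ZN| = 19.40 ✓; ∠ZNM = 126.5° ✓; |NM| = 28.20 ✓; ∠NMB = 108.3° ✓; |MB| = 32.90 ✗.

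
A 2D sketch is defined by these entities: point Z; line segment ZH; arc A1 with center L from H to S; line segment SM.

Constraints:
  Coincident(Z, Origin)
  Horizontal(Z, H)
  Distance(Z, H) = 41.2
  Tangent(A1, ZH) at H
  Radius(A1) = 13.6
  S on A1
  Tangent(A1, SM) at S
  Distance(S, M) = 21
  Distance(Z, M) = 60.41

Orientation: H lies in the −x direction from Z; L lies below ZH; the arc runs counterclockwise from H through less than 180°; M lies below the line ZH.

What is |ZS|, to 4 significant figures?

56.98

Checks: |LS| = 13.60 ✓; ∠(LS, SM) = 90.00° ✓; |SM| = 21.00 ✓; |ZM| = 60.41 ✓.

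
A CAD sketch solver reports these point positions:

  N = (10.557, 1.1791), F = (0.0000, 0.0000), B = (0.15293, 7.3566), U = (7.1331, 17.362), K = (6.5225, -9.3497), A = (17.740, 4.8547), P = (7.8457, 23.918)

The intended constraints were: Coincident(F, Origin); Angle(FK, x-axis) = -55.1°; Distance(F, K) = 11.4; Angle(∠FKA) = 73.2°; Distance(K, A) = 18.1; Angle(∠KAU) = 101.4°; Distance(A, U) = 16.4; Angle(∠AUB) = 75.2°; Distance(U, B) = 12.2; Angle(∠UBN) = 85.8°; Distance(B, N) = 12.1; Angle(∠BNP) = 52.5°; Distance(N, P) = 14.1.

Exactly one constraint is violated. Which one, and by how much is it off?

Distance(N, P) = 14.1 — off by 8.80.

F = (0.00, 0.00) ✓; FK at -55.10° ✓; |FK| = 11.40 ✓; ∠FKA = 73.20° ✓; |KA| = 18.10 ✓; ∠KAU = 101.4° ✓; |AU| = 16.40 ✓; ∠AUB = 75.20° ✓; |UB| = 12.20 ✓; ∠UBN = 85.80° ✓; |BN| = 12.10 ✓; ∠BNP = 52.50° ✓; |NP| = 22.90 ✗.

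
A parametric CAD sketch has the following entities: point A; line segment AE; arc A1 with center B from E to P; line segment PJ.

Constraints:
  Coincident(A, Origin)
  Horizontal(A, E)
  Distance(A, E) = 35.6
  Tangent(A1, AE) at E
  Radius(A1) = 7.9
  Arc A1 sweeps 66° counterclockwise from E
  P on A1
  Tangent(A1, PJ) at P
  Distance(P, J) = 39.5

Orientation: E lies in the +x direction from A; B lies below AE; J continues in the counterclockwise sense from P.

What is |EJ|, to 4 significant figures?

46.95

A is at the origin; A and E share the same y with |AE| = 35.6 and E on the +x side, so E = (35.60, 0.000). A1 meets AE tangentially, so BE is at right angles to AE, so B = E + (0, -7.9) = (35.60, -7.900). On A1, E sits at bearing 90° from B; a 66° counterclockwise sweep puts P at bearing 156°, so P = B + 7.9·(cos 156°, sin 156°) = (28.38, -4.687). Tangency of A1 to PJ means the radius BP is perpendicular to PJ, so PJ runs along (−sin 156°, cos 156°); with |PJ| = 39.5, J = (12.32, -40.77). Then |EJ| = |J − E| = 46.95.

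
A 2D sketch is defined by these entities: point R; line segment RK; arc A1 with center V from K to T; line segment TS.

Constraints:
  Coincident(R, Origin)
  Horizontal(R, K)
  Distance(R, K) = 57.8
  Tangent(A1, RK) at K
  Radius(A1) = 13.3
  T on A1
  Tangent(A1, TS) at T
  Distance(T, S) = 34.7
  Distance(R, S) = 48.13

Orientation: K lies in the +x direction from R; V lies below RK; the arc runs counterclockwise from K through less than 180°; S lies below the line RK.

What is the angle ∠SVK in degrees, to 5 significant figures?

131.18°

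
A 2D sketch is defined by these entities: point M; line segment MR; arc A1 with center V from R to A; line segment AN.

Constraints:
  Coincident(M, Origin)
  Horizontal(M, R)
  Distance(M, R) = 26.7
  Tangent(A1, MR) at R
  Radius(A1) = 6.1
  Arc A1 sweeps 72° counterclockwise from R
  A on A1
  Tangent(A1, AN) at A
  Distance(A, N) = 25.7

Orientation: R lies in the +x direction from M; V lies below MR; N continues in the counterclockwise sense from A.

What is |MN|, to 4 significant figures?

31.45

On A1, R sits at bearing 90° from V; a 72° counterclockwise sweep puts A at bearing 162°, so A = V + 6.1·(cos 162°, sin 162°) = (20.90, -4.215). The tangent condition forces VA to be normal to AN, so AN runs along (−sin 162°, cos 162°); with |AN| = 25.7, N = (12.96, -28.66). Then |MN| = |N − M| = 31.45.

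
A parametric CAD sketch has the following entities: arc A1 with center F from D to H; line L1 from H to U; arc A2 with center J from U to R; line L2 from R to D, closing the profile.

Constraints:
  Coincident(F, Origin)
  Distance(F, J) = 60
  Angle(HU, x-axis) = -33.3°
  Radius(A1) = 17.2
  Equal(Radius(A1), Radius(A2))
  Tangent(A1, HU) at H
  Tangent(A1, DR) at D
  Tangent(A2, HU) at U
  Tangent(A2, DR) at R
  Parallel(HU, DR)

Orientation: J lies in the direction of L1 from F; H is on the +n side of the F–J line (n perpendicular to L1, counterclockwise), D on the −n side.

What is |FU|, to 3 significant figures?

62.4

The slot axis is L1's direction at -33.3°, so u = (cos -33.3°, sin -33.3°) = (0.836, -0.549) and n = (−sin -33.3°, cos -33.3°) = (0.549, 0.836). F is at the origin and J lies 60.0 along u from F, so J = 60.0·u = (50.1, -32.9). Tangency of A1 to both parallel lines with radius 17.2 puts H and D at F ± 17.2·n: H = (9.44, 14.4), D = (-9.44, -14.4). Equal radii place U and R the same way about J: U = J + 17.2·n = (59.6, -18.6), R = J − 17.2·n = (40.7, -47.3). Then |FU| = |U − F| = 62.4.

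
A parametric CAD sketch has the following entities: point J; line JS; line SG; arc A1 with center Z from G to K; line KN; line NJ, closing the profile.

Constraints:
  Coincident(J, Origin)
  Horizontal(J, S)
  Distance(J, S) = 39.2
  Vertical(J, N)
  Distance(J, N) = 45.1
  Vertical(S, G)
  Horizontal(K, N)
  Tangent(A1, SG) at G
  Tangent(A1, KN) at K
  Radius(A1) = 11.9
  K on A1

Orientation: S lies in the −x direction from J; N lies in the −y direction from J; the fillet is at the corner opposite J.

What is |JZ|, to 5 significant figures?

42.983

JN is vertical with |JN| = 45.1 and N on the −y side, so N = (0.0000, -45.100). The virtual corner opposite J is at (-39.200, -45.100). The tangent condition forces ZG to be normal to SG and the tangent condition forces ZK to be normal to KN, with radius 11.9, so the center Z sits 11.9 in from both sides at Z = (-27.300, -33.200). Then |JZ| = |Z − J| = 42.983.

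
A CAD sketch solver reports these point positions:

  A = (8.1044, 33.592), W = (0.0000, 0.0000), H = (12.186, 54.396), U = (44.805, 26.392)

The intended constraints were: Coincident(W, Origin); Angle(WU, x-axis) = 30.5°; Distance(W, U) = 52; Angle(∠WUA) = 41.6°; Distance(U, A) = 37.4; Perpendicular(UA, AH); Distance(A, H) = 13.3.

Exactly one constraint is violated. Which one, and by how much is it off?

Distance(A, H) = 13.3 — off by 7.90.

W = (0.00, 0.00) ✓; WU at 30.50° ✓; |WU| = 52.00 ✓; ∠WUA = 41.60° ✓; |UA| = 37.40 ✓; ∠(UA, AH) = 90.00° ✓; |AH| = 21.20 ✗.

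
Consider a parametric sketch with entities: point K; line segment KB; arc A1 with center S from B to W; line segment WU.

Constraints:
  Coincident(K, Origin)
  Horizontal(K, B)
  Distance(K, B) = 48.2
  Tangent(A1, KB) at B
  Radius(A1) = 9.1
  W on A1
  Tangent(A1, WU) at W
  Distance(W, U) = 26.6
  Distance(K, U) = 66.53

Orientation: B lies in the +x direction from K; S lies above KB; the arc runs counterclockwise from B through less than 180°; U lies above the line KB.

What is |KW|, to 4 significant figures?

58.08

K is at the origin; KB is horizontal with |KB| = 48.2 and B on the +x side, so B = (48.20, 0.000). Tangency of A1 to KB means the radius SB is perpendicular to KB, so S = B + (0, 9.1) = (48.20, 9.100). Since SW ⟂ WU (tangency), |SU| = √(9.1² + 26.6²) = 28.11 regardless of where W sits on A1. So U lies on both circle(K, 66.53) and circle(S, 28.11); the above-KB intersection is U = (55.85, 36.15). W is the foot of the tangent from U: W = (57.29, 9.592).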